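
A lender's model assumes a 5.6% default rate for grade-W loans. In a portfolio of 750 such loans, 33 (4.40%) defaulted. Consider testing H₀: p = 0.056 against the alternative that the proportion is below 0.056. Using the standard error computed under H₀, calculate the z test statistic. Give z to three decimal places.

z = -1.429

p̂ = 33/750 = 0.04400.
Under H₀, SE = √(0.056·0.944/750) = √(7.04853e-05) = 0.00840.
z = (0.04400 − 0.056)/0.00840 = -0.01200/0.00840 = -1.429.
p-value = P(Z < -1.429) ≈ 0.0765.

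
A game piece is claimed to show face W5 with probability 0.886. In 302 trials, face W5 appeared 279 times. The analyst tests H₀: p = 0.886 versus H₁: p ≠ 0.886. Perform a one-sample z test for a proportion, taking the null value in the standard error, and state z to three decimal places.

p̂ = 279/302 ≈ 0.92384.
SE = √(p₀(1−p₀)/n) = √(0.101/302) = 0.01829.
z = (0.92384 − 0.886)/0.01829 = 0.03784/0.01829 = 2.069.

z = 2.069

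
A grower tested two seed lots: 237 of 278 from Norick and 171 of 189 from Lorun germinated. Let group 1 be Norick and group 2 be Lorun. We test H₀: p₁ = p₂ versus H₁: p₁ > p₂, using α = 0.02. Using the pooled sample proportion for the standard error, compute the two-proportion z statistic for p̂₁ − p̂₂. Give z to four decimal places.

z = -1.6680

p̂₁ = 237/278 = 0.852518, p̂₂ = 171/189 = 0.904762.
Pooled p̂ = (237+171)/(278+189) = 408/467 = 0.873662.
SE = √(0.110377 × 0.00888813) = 0.031322.
z = (0.852518 − 0.904762)/0.031322 = -0.052244/0.031322 = -1.6680.
p-value = P(Z > -1.668) ≈ 0.9523. With α = 0.02, fail to reject H₀.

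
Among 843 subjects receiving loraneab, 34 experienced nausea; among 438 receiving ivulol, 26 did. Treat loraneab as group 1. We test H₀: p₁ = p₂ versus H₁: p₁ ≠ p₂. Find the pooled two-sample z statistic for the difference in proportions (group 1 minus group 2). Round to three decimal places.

p̂₁ = 34/843 ≈ 0.04033, p̂₂ = 26/438 ≈ 0.05936.
Pooled p̂ = (34+26)/(843+438) = 60/1281 = 0.04684.
SE = √(0.0446446 × 0.00346934) = 0.01245.
z = (0.04033 − 0.05936)/0.01245 = -0.01903/0.01245 = -1.529.

z = -1.529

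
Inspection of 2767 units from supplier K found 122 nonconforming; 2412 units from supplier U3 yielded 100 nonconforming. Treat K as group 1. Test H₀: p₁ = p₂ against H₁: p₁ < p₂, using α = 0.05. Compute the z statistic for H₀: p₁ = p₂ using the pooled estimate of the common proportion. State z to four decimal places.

z = 0.4664

p̂₁ = 122/2767 ≈ 0.0440911, p̂₂ = 100/2412 ≈ 0.0414594.
Pooled p̂ = (122+100)/(2767+2412) = 222/5179 = 0.0428654.
SE = √(p̂(1−p̂)(1/n₁+1/n₂)) = √(0.0428654·0.9571346·0.000775996) = √(3.18375e-05) = 0.0056425.
z = (0.0440911 − 0.0414594)/0.0056425 = 0.0026317/0.0056425 = 0.4664.
p-value = P(Z < 0.466) ≈ 0.6795. With α = 0.05, fail to reject H₀.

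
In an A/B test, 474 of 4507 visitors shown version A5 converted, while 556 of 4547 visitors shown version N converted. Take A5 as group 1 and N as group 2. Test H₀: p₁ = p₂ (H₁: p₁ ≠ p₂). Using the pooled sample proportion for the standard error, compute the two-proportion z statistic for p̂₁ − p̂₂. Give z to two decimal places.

p̂₁ = 474/4507 ≈ 0.105170, p̂₂ = 556/4547 ≈ 0.122278.
Pooled p̂ = (474+556)/(4507+4547) = 1030/9054 = 0.113762.
SE = √(0.10082 × 0.000441802) = 0.006674.
z = (0.105170 − 0.122278)/0.006674 = -0.017108/0.006674 = -2.56.

z = -2.56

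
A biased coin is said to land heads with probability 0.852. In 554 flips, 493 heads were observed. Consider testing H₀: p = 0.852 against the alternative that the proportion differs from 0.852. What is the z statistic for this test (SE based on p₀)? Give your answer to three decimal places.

z = 2.512

p̂ = 493/554 ≈ 0.889892.
Under H₀, SE = √(0.852·0.148/554) = √(0.00022761) = 0.015087.
z = (0.889892 − 0.852)/0.015087 = 0.037892/0.015087 = 2.512.
p-value = 2·P(Z > 2.512) ≈ 0.0120.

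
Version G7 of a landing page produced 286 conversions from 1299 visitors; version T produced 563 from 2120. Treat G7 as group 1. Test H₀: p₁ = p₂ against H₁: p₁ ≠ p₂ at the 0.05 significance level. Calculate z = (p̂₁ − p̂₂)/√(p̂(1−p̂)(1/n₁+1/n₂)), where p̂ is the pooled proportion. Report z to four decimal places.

p̂₁ = 286/1299 = 0.220169, p̂₂ = 563/2120 = 0.265566.
Pooled p̂ = (286+563)/(1299+2120) = 849/3419 = 0.248318.
SE = √(0.186656 × 0.00124152) = 0.015223.
z = (0.220169 − 0.265566)/0.015223 = -0.045397/0.015223 = -2.9821.
Two-sided p-value ≈ 2·Φ(−2.982) = 0.0029, so at α = 0.05 we reject H₀.

z = -2.9821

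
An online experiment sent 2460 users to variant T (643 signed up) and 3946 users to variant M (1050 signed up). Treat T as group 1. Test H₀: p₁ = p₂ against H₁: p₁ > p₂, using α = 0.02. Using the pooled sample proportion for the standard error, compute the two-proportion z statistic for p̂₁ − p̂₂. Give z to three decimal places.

z = -0.416

p̂₁ = 643/2460 ≈ 0.26138, p̂₂ = 1050/3946 ≈ 0.26609.
Pooled p̂ = (643+1050)/(2460+3946) = 1693/6406 = 0.26428.
SE = √(0.194438 × 0.000659925) = 0.01133.
z = (0.26138 − 0.26609)/0.01133 = -0.00471/0.01133 = -0.416.
p-value = P(Z > -0.416) ≈ 0.6612. With α = 0.02, fail to reject H₀.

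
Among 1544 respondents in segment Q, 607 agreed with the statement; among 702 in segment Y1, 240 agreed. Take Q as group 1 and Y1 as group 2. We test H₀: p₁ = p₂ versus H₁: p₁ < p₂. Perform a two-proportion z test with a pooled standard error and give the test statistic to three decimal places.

p̂₁ = 607/1544 = 0.39313, p̂₂ = 240/702 = 0.34188.
Pooled p̂ = (607+240)/(1544+702) = 847/2246 = 0.37711.
SE = √(p̂(1−p̂)(1/n₁+1/n₂)) = √(0.37711·0.62289·0.00207217) = √(0.000486751) = 0.02206.
z = (0.39313 − 0.34188)/0.02206 = 0.05125/0.02206 = 2.323.
p-value = P(Z < 2.323) ≈ 0.9899.

z = 2.323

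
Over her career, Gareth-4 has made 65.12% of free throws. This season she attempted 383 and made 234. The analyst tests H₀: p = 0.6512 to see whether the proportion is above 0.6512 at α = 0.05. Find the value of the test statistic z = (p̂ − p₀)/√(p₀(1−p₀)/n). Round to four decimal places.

p̂ = 234/383 = 0.610966.
Standard error under H₀: √(0.6512×0.3488/383) = 0.024353.
z = (0.610966 − 0.6512)/0.024353 = -0.040234/0.024353 = -1.6521.
p-value = P(Z > -1.652) ≈ 0.9507; since p > α = 0.05, fail to reject H₀.

z = -1.6521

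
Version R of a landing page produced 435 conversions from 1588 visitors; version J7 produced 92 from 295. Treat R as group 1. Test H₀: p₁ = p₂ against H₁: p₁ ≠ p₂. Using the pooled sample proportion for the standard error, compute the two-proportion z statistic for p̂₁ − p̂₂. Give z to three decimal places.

z = -1.333

p̂₁ = 435/1588 = 0.27393, p̂₂ = 92/295 = 0.31186.
Pooled p̂ = (435+92)/(1588+295) = 527/1883 = 0.27987.
SE = √(p̂(1−p̂)(1/n₁+1/n₂)) = √(0.27987·0.72013·0.00401955) = √(0.000810116) = 0.02846.
z = (0.27393 − 0.31186)/0.02846 = -0.03793/0.02846 = -1.333.
p-value = 2·P(Z > 1.333) ≈ 0.1826.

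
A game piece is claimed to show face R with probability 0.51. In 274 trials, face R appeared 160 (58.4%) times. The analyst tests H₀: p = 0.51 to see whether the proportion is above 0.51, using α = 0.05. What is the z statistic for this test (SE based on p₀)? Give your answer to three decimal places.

p̂ = 160/274 ≈ 0.58394.
SE = √(p₀(1−p₀)/n) = √(0.2499/274) = 0.03020.
z = (0.58394 − 0.51)/0.03020 = 0.07394/0.03020 = 2.448.
p-value = P(Z > 2.448) ≈ 0.0072, so at α = 0.05 we reject H₀.

z = 2.448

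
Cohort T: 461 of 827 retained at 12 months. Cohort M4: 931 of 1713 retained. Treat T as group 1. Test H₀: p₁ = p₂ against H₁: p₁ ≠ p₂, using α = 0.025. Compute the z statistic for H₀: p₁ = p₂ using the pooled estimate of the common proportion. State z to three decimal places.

p̂₁ = 461/827 ≈ 0.55744, p̂₂ = 931/1713 ≈ 0.54349.
Pooled p̂ = (461+931)/(827+1713) = 1392/2540 = 0.54803.
SE = √(p̂(1−p̂)(1/n₁+1/n₂)) = √(0.54803·0.45197·0.00179296) = √(0.000444104) = 0.02107.
z = (0.55744 − 0.54349)/0.02107 = 0.01395/0.02107 = 0.662.
p-value = 2·P(Z > 0.662) ≈ 0.5081. With α = 0.025, fail to reject H₀.

z = 0.662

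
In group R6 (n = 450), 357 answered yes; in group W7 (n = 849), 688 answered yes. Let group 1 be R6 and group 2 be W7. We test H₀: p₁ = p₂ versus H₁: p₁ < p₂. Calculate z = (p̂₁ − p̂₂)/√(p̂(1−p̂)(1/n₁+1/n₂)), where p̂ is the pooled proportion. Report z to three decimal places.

z = -0.736

p̂₁ = 357/450 = 0.793333, p̂₂ = 688/849 = 0.810365.
Pooled p̂ = (357+688)/(450+849) = 1045/1299 = 0.804465.
SE = √(0.157301 × 0.00340008) = 0.023127.
z = (0.793333 − 0.810365)/0.023127 = -0.017032/0.023127 = -0.736.
p-value = P(Z < -0.736) ≈ 0.2307.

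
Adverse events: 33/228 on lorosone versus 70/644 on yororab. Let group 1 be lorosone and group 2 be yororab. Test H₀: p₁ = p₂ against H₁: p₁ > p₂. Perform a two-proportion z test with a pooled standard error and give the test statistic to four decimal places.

z = 1.4491

p̂₁ = 33/228 ≈ 0.144737, p̂₂ = 70/644 ≈ 0.108696.
Pooled p̂ = (33+70)/(228+644) = 103/872 = 0.118119.
SE = √(0.104167 × 0.00593876) = 0.024872.
z = (0.144737 − 0.108696)/0.024872 = 0.036041/0.024872 = 1.4491.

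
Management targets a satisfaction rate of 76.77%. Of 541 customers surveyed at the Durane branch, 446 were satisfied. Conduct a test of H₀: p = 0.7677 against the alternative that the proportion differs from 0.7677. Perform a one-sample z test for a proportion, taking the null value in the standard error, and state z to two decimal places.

p̂ = 446/541 ≈ 0.8244.
SE = √(p₀(1−p₀)/n) = √(0.17834/541) = 0.0182.
z = (0.8244 − 0.7677)/0.0182 = 0.0567/0.0182 = 3.12.

z = 3.12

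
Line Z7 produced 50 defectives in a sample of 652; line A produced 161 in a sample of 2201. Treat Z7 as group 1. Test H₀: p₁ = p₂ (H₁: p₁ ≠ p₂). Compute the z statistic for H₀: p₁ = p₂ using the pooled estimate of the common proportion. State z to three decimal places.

p̂₁ = 50/652 ≈ 0.07669, p̂₂ = 161/2201 ≈ 0.07315.
Pooled p̂ = (50+161)/(652+2201) = 211/2853 = 0.07396.
SE = √(0.0684876 × 0.00198808) = 0.01167.
z = (0.07669 − 0.07315)/0.01167 = 0.00354/0.01167 = 0.303.

z = 0.303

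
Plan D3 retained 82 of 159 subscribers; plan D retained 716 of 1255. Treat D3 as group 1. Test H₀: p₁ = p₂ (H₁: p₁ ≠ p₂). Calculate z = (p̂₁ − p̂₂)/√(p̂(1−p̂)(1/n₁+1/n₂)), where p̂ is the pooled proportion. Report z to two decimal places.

p̂₁ = 82/159 ≈ 0.5157, p̂₂ = 716/1255 ≈ 0.5705.
Pooled p̂ = (82+716)/(159+1255) = 798/1414 = 0.5644.
SE = √(p̂(1−p̂)(1/n₁+1/n₂)) = √(0.5644·0.4356·0.00708612) = √(0.00174218) = 0.0417.
z = (0.5157 − 0.5705)/0.0417 = -0.0548/0.0417 = -1.31.
p-value = 2·P(Z > 1.313) ≈ 0.1893.

z = -1.31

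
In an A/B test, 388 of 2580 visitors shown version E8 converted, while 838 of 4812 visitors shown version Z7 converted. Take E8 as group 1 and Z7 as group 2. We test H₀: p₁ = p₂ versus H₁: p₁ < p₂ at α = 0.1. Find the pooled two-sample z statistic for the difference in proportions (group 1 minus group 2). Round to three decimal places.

z = -2.618

p̂₁ = 388/2580 ≈ 0.150388, p̂₂ = 838/4812 ≈ 0.174148.
Pooled p̂ = (388+838)/(2580+4812) = 1226/7392 = 0.165855.
SE = √(p̂(1−p̂)(1/n₁+1/n₂)) = √(0.165855·0.834145·0.000595411) = √(8.23733e-05) = 0.009076.
z = (0.150388 − 0.174148)/0.009076 = -0.023760/0.009076 = -2.618.
p-value = P(Z < -2.618) ≈ 0.0044; since p < α = 0.1, reject H₀.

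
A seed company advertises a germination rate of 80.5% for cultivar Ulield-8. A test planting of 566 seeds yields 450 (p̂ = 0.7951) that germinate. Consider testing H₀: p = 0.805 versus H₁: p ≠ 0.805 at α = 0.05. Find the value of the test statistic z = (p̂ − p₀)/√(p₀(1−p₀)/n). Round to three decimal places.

p̂ = 450/566 ≈ 0.795053.
Under H₀, SE = √(0.805·0.195/566) = √(0.000277341) = 0.016654.
z = (0.795053 − 0.805)/0.016654 = -0.009947/0.016654 = -0.597.
Two-sided p-value ≈ 2·Φ(−0.597) = 0.5503; since p > α = 0.05, fail to reject H₀.

z = -0.597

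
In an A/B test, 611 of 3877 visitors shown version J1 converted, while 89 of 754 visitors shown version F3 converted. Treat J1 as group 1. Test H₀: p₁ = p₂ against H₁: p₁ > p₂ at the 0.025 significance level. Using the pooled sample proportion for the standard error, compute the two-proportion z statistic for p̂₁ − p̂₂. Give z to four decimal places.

z = 2.7747

p̂₁ = 611/3877 = 0.157596, p̂₂ = 89/754 = 0.118037.
Pooled p̂ = (611+89)/(3877+754) = 700/4631 = 0.151155.
SE = √(p̂(1−p̂)(1/n₁+1/n₂)) = √(0.151155·0.848845·0.00158419) = √(0.000203263) = 0.014257.
z = (0.157596 − 0.118037)/0.014257 = 0.039559/0.014257 = 2.7747.
p-value = P(Z > 2.775) ≈ 0.0028; since p < α = 0.025, reject H₀.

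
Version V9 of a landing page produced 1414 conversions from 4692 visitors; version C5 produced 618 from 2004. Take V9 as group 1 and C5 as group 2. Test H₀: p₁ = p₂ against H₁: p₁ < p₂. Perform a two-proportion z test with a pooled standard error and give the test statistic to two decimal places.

p̂₁ = 1414/4692 ≈ 0.3014, p̂₂ = 618/2004 ≈ 0.3084.
Pooled p̂ = (1414+618)/(4692+2004) = 2032/6696 = 0.3035.
SE = √(0.211374 × 0.000712131) = 0.0123.
z = (0.3014 − 0.3084)/0.0123 = -0.0070/0.0123 = -0.57.

z = -0.57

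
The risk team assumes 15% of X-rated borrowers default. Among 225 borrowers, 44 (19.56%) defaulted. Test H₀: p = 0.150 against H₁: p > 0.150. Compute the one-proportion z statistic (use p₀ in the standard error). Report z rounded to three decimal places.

p̂ = 44/225 ≈ 0.19556.
Under H₀, SE = √(0.15·0.85/225) = √(0.000566667) = 0.02380.
z = (0.19556 − 0.15)/0.02380 = 0.04556/0.02380 = 1.914.

z = 1.914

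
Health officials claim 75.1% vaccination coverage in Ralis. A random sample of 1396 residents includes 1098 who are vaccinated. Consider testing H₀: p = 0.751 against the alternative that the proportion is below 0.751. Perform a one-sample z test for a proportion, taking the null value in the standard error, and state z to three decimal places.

z = 3.070

p̂ = 1098/1396 = 0.786533.
Under H₀, SE = √(0.751·0.249/1396) = √(0.000133953) = 0.011574.
z = (0.786533 − 0.751)/0.011574 = 0.035533/0.011574 = 3.070.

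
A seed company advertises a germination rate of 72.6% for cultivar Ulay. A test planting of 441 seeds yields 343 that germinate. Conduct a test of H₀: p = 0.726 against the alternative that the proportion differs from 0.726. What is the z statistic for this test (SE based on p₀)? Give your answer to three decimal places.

z = 2.438

p̂ = 343/441 ≈ 0.77778.
SE = √(p₀(1−p₀)/n) = √(0.19892/441) = 0.02124.
z = (0.77778 − 0.726)/0.02124 = 0.05178/0.02124 = 2.438.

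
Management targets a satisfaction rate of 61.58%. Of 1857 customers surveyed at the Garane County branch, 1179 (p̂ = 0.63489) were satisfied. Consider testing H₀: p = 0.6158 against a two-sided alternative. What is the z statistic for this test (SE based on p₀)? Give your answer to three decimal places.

z = 1.692

p̂ = 1179/1857 ≈ 0.634895.
Standard error under H₀: √(0.6158×0.3842/1857) = 0.011287.
z = (0.634895 − 0.6158)/0.011287 = 0.019095/0.011287 = 1.692.
Two-sided p-value ≈ 2·Φ(−1.692) = 0.0907.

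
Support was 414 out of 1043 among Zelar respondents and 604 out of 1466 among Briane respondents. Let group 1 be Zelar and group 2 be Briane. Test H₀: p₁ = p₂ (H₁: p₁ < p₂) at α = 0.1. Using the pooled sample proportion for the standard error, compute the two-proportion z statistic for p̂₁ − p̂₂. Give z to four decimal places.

p̂₁ = 414/1043 = 0.396932, p̂₂ = 604/1466 = 0.412005.
Pooled p̂ = (414+604)/(1043+1466) = 1018/2509 = 0.405739.
SE = √(0.241115 × 0.0016409) = 0.019891.
z = (0.396932 − 0.412005)/0.019891 = -0.015073/0.019891 = -0.7578.
p-value = P(Z < -0.758) ≈ 0.2243; since p > α = 0.1, fail to reject H₀.

z = -0.7578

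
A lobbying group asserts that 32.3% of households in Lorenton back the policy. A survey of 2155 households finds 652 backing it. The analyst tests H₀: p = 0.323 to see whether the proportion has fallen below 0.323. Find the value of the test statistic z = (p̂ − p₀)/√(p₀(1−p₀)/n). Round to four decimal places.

z = -2.0299

p̂ = 652/2155 = 0.3025522.
Under H₀, SE = √(0.323·0.677/2155) = √(0.000101471) = 0.0100733.
z = (0.3025522 − 0.323)/0.0100733 = -0.0204478/0.0100733 = -2.0299.
p-value = P(Z < -2.030) ≈ 0.0212.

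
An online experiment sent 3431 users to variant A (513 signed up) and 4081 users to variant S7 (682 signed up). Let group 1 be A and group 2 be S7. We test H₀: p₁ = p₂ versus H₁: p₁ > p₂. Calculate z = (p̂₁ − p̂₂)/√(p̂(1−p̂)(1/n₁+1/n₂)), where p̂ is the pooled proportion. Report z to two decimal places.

z = -2.08

p̂₁ = 513/3431 = 0.14952, p̂₂ = 682/4081 = 0.16712.
Pooled p̂ = (513+682)/(3431+4081) = 1195/7512 = 0.15908.
SE = √(0.133773 × 0.000536498) = 0.00847.
z = (0.14952 − 0.16712)/0.00847 = -0.01760/0.00847 = -2.08.
p-value = P(Z > -2.077) ≈ 0.9811.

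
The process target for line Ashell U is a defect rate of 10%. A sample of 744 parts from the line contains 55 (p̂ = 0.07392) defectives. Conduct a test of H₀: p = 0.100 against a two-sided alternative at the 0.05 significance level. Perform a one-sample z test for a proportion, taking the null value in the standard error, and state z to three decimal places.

p̂ = 55/744 = 0.07392.
Under H₀, SE = √(0.1·0.9/744) = √(0.000120968) = 0.01100.
z = (0.07392 − 0.1)/0.01100 = -0.02608/0.01100 = -2.371.
Two-sided p-value ≈ 2·Φ(−2.371) = 0.0177. With α = 0.05, reject H₀.

z = -2.371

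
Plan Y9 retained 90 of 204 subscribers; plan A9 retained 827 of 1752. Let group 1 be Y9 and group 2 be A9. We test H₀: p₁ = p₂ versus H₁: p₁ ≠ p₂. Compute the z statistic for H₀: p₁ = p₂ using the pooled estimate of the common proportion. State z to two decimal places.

p̂₁ = 90/204 = 0.44118, p̂₂ = 827/1752 = 0.47203.
Pooled p̂ = (90+827)/(204+1752) = 917/1956 = 0.46881.
SE = √(p̂(1−p̂)(1/n₁+1/n₂)) = √(0.46881·0.53119·0.00547274) = √(0.00136286) = 0.03692.
z = (0.44118 − 0.47203)/0.03692 = -0.03085/0.03692 = -0.84.
p-value = 2·P(Z > 0.836) ≈ 0.4033.

z = -0.84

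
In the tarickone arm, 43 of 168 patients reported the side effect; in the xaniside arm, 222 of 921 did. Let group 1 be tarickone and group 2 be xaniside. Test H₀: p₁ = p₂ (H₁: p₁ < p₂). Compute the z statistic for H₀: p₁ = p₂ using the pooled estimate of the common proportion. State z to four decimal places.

z = 0.4142

p̂₁ = 43/168 = 0.255952, p̂₂ = 222/921 = 0.241042.
Pooled p̂ = (43+222)/(168+921) = 265/1089 = 0.243343.
SE = √(0.184127 × 0.00703816) = 0.035999.
z = (0.255952 − 0.241042)/0.035999 = 0.014910/0.035999 = 0.4142.
p-value = P(Z < 0.414) ≈ 0.6606.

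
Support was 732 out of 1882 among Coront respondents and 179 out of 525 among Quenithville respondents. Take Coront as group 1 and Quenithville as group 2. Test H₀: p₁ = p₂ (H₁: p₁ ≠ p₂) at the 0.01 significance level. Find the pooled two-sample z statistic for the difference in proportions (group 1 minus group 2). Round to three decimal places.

p̂₁ = 732/1882 = 0.38895, p̂₂ = 179/525 = 0.34095.
Pooled p̂ = (732+179)/(1882+525) = 911/2407 = 0.37848.
SE = √(0.235233 × 0.00243611) = 0.02394.
z = (0.38895 − 0.34095)/0.02394 = 0.04800/0.02394 = 2.005.
Two-sided p-value ≈ 2·Φ(−2.005) = 0.0450, so at α = 0.01 we fail to reject H₀.

z = 2.005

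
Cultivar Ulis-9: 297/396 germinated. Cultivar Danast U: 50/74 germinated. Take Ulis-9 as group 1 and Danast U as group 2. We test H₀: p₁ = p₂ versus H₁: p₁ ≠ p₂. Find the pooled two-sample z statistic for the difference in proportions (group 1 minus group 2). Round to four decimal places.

p̂₁ = 297/396 ≈ 0.750000, p̂₂ = 50/74 ≈ 0.675676.
Pooled p̂ = (297+50)/(396+74) = 347/470 = 0.738298.
SE = √(p̂(1−p̂)(1/n₁+1/n₂)) = √(0.738298·0.261702·0.0160388) = √(0.00309892) = 0.055668.
z = (0.750000 − 0.675676)/0.055668 = 0.074324/0.055668 = 1.3351.

z = 1.3351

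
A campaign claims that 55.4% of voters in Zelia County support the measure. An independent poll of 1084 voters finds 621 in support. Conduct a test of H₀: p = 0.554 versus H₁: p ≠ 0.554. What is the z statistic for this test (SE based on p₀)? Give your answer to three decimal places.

z = 1.250

p̂ = 621/1084 ≈ 0.57288.
SE = √(p₀(1−p₀)/n) = √(0.24708/1084) = 0.01510.
z = (0.57288 − 0.554)/0.01510 = 0.01888/0.01510 = 1.250.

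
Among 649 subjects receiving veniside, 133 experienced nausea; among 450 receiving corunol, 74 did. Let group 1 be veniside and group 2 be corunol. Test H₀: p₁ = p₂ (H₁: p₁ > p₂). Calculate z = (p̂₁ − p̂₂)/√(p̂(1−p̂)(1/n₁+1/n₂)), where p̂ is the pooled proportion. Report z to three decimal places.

z = 1.688

p̂₁ = 133/649 ≈ 0.20493, p̂₂ = 74/450 ≈ 0.16444.
Pooled p̂ = (133+74)/(649+450) = 207/1099 = 0.18835.
SE = √(0.152876 × 0.00376305) = 0.02399.
z = (0.20493 − 0.16444)/0.02399 = 0.04049/0.02399 = 1.688.
p-value = P(Z > 1.688) ≈ 0.0457.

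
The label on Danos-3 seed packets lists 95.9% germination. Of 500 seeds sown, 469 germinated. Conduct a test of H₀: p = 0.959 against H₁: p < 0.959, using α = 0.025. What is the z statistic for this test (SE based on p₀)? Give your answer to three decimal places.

z = -2.368

p̂ = 469/500 = 0.93800.
Under H₀, SE = √(0.959·0.041/500) = √(7.8638e-05) = 0.00887.
z = (0.93800 − 0.959)/0.00887 = -0.02100/0.00887 = -2.368.
p-value = P(Z < -2.368) ≈ 0.0089. With α = 0.025, reject H₀.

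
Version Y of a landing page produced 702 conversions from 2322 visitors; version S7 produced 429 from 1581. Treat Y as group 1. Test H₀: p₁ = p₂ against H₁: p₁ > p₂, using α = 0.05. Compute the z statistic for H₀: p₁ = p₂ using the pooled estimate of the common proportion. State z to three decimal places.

z = 2.094

p̂₁ = 702/2322 = 0.302326, p̂₂ = 429/1581 = 0.271347.
Pooled p̂ = (702+429)/(2322+1581) = 1131/3903 = 0.289777.
SE = √(p̂(1−p̂)(1/n₁+1/n₂)) = √(0.289777·0.710223·0.00106317) = √(0.000218808) = 0.014792.
z = (0.302326 − 0.271347)/0.014792 = 0.030979/0.014792 = 2.094.
p-value = P(Z > 2.094) ≈ 0.0181, so at α = 0.05 we reject H₀.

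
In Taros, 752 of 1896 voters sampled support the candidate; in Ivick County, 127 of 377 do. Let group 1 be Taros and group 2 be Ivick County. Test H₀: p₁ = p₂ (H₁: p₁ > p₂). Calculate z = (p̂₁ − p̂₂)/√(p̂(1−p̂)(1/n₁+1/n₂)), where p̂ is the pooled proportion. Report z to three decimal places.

p̂₁ = 752/1896 ≈ 0.39662, p̂₂ = 127/377 ≈ 0.33687.
Pooled p̂ = (752+127)/(1896+377) = 879/2273 = 0.38671.
SE = √(0.237166 × 0.00317995) = 0.02746.
z = (0.39662 − 0.33687)/0.02746 = 0.05975/0.02746 = 2.176.

z = 2.176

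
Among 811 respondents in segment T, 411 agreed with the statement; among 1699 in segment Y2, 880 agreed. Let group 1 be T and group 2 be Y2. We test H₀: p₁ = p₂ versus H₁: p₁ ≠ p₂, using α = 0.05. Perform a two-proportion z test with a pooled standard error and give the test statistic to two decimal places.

p̂₁ = 411/811 ≈ 0.50678, p̂₂ = 880/1699 ≈ 0.51795.
Pooled p̂ = (411+880)/(811+1699) = 1291/2510 = 0.51434.
SE = √(p̂(1−p̂)(1/n₁+1/n₂)) = √(0.51434·0.48566·0.00182163) = √(0.000455032) = 0.02133.
z = (0.50678 − 0.51795)/0.02133 = -0.01117/0.02133 = -0.52.
p-value = 2·P(Z > 0.524) ≈ 0.6005, so at α = 0.05 we fail to reject H₀.

z = -0.52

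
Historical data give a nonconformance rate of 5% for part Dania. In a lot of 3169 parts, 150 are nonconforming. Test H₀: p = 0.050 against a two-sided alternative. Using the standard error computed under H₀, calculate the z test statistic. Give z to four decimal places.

p̂ = 150/3169 = 0.0473335.
SE = √(p₀(1−p₀)/n) = √(0.0475/3169) = 0.0038716.
z = (0.0473335 − 0.05)/0.0038716 = -0.0026665/0.0038716 = -0.6887.

z = -0.6887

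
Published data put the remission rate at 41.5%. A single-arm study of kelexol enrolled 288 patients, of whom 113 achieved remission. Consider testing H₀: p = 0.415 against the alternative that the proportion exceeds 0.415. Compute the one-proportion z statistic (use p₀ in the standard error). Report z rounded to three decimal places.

p̂ = 113/288 ≈ 0.39236.
Under H₀, SE = √(0.415·0.585/288) = √(0.000842969) = 0.02903.
z = (0.39236 − 0.415)/0.02903 = -0.02264/0.02903 = -0.780.
p-value = P(Z > -0.780) ≈ 0.7822.

z = -0.780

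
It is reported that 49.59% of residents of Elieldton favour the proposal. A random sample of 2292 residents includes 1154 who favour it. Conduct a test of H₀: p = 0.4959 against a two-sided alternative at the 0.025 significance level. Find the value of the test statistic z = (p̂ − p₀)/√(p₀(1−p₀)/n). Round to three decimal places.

p̂ = 1154/2292 ≈ 0.50349.
SE = √(p₀(1−p₀)/n) = √(0.24998/2292) = 0.01044.
z = (0.50349 − 0.4959)/0.01044 = 0.00759/0.01044 = 0.727.
p-value = 2·P(Z > 0.727) ≈ 0.4673; since p > α = 0.025, fail to reject H₀.

z = 0.727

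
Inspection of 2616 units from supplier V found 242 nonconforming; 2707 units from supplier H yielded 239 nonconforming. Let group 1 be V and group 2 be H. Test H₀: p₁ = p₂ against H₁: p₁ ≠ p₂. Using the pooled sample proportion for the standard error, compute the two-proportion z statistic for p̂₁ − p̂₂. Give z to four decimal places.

z = 0.5366

p̂₁ = 242/2616 ≈ 0.092508, p̂₂ = 239/2707 ≈ 0.088290.
Pooled p̂ = (242+239)/(2616+2707) = 481/5323 = 0.090363.
SE = √(p̂(1−p̂)(1/n₁+1/n₂)) = √(0.090363·0.909637·0.000751676) = √(6.17856e-05) = 0.007860.
z = (0.092508 − 0.088290)/0.007860 = 0.004218/0.007860 = 0.5366.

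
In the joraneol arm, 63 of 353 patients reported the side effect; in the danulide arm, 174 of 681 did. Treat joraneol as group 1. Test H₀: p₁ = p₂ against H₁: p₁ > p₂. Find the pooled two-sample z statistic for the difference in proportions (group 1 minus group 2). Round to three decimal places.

z = -2.795

p̂₁ = 63/353 ≈ 0.178470, p̂₂ = 174/681 ≈ 0.255507.
Pooled p̂ = (63+174)/(353+681) = 237/1034 = 0.229207.
SE = √(p̂(1−p̂)(1/n₁+1/n₂)) = √(0.229207·0.770793·0.00430129) = √(0.000759914) = 0.027567.
z = (0.178470 − 0.255507)/0.027567 = -0.077037/0.027567 = -2.795.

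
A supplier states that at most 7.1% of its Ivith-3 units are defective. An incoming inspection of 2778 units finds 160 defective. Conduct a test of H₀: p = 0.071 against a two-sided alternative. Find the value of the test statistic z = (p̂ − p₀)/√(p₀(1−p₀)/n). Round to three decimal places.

p̂ = 160/2778 ≈ 0.057595.
Under H₀, SE = √(0.071·0.929/2778) = √(2.37433e-05) = 0.004873.
z = (0.057595 − 0.071)/0.004873 = -0.013405/0.004873 = -2.751.
p-value = 2·P(Z > 2.751) ≈ 0.0059.

z = -2.751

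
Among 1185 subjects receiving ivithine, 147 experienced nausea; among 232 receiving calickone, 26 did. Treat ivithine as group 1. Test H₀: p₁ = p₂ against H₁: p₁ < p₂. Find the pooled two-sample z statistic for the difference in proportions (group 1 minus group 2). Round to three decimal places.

z = 0.510

p̂₁ = 147/1185 = 0.12405, p̂₂ = 26/232 = 0.11207.
Pooled p̂ = (147+26)/(1185+232) = 173/1417 = 0.12209.
SE = √(p̂(1−p̂)(1/n₁+1/n₂)) = √(0.12209·0.87791·0.00515423) = √(0.000552447) = 0.02350.
z = (0.12405 − 0.11207)/0.02350 = 0.01198/0.02350 = 0.510.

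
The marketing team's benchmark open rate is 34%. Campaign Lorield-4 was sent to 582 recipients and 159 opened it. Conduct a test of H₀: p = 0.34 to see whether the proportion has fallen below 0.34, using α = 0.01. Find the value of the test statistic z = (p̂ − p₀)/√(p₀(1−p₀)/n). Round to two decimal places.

p̂ = 159/582 = 0.27320.
SE = √(p₀(1−p₀)/n) = √(0.2244/582) = 0.01964.
z = (0.27320 − 0.34)/0.01964 = -0.06680/0.01964 = -3.40.
p-value = P(Z < -3.402) ≈ 0.0003; since p < α = 0.01, reject H₀.

z = -3.40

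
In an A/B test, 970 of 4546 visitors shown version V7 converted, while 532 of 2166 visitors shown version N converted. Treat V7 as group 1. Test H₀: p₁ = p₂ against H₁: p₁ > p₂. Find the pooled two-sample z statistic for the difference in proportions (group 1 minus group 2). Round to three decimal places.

p̂₁ = 970/4546 = 0.21337, p̂₂ = 532/2166 = 0.24561.
Pooled p̂ = (970+532)/(4546+2166) = 1502/6712 = 0.22378.
SE = √(p̂(1−p̂)(1/n₁+1/n₂)) = √(0.22378·0.77622·0.000681654) = √(0.000118404) = 0.01088.
z = (0.21337 − 0.24561)/0.01088 = -0.03224/0.01088 = -2.963.
p-value = P(Z > -2.963) ≈ 0.9985.

z = -2.963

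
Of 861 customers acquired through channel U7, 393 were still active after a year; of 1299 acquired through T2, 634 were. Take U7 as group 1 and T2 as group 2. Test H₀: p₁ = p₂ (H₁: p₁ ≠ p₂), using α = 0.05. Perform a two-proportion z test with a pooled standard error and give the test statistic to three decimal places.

p̂₁ = 393/861 ≈ 0.45645, p̂₂ = 634/1299 ≈ 0.48807.
Pooled p̂ = (393+634)/(861+1299) = 1027/2160 = 0.47546.
SE = √(0.249398 × 0.00193126) = 0.02195.
z = (0.45645 − 0.48807)/0.02195 = -0.03162/0.02195 = -1.441.
Two-sided p-value ≈ 2·Φ(−1.441) = 0.1496, so at α = 0.05 we fail to reject H₀.

z = -1.441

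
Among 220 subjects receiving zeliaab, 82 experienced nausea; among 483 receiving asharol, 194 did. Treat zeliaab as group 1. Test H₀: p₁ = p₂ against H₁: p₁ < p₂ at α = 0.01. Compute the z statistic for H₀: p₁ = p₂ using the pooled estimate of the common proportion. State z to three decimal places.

z = -0.728

p̂₁ = 82/220 = 0.37273, p̂₂ = 194/483 = 0.40166.
Pooled p̂ = (82+194)/(220+483) = 276/703 = 0.39260.
SE = √(p̂(1−p̂)(1/n₁+1/n₂)) = √(0.39260·0.60740·0.00661585) = √(0.00157765) = 0.03972.
z = (0.37273 − 0.40166)/0.03972 = -0.02893/0.03972 = -0.728.
p-value = P(Z < -0.728) ≈ 0.2332, so at α = 0.01 we fail to reject H₀.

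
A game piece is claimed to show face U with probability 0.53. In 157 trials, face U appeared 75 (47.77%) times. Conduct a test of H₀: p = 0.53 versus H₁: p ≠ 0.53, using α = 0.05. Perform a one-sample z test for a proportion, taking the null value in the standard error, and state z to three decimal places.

z = -1.313

p̂ = 75/157 = 0.47771.
Under H₀, SE = √(0.53·0.47/157) = √(0.00158662) = 0.03983.
z = (0.47771 − 0.53)/0.03983 = -0.05229/0.03983 = -1.313.
Two-sided p-value ≈ 2·Φ(−1.313) = 0.1892, so at α = 0.05 we fail to reject H₀.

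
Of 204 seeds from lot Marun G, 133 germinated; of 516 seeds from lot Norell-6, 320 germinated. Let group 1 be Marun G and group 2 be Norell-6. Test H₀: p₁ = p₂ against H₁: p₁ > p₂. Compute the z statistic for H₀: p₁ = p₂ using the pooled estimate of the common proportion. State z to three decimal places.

z = 0.796

p̂₁ = 133/204 = 0.65196, p̂₂ = 320/516 = 0.62016.
Pooled p̂ = (133+320)/(204+516) = 453/720 = 0.62917.
SE = √(p̂(1−p̂)(1/n₁+1/n₂)) = √(0.62917·0.37083·0.00683995) = √(0.00159587) = 0.03995.
z = (0.65196 − 0.62016)/0.03995 = 0.03180/0.03995 = 0.796.
p-value = P(Z > 0.796) ≈ 0.2130.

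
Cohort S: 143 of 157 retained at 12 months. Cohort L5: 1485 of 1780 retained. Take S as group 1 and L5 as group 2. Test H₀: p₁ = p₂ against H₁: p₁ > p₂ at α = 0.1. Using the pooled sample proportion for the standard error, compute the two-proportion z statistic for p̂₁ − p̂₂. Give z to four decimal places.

z = 2.5114

p̂₁ = 143/157 = 0.9108280, p̂₂ = 1485/1780 = 0.8342697.
Pooled p̂ = (143+1485)/(157+1780) = 1628/1937 = 0.8404750.
SE = √(p̂(1−p̂)(1/n₁+1/n₂)) = √(0.8404750·0.1595250·0.00693122) = √(0.000929316) = 0.0304847.
z = (0.9108280 − 0.8342697)/0.0304847 = 0.0765583/0.0304847 = 2.5114.
p-value = P(Z > 2.511) ≈ 0.0060; since p < α = 0.1, reject H₀.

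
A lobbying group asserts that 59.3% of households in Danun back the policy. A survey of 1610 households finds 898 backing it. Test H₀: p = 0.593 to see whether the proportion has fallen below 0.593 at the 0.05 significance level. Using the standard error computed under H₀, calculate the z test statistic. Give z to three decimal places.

z = -2.878

p̂ = 898/1610 = 0.557764.
SE = √(p₀(1−p₀)/n) = √(0.24135/1610) = 0.012244.
z = (0.557764 − 0.593)/0.012244 = -0.035236/0.012244 = -2.878.
p-value = P(Z < -2.878) ≈ 0.0020; since p < α = 0.05, reject H₀.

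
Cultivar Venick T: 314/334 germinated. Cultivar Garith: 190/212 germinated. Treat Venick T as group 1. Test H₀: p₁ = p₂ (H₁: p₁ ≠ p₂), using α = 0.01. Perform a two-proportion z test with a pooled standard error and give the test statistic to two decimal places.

p̂₁ = 314/334 = 0.9401, p̂₂ = 190/212 = 0.8962.
Pooled p̂ = (314+190)/(334+212) = 504/546 = 0.9231.
SE = √(0.0710059 × 0.00771099) = 0.0234.
z = (0.9401 − 0.8962)/0.0234 = 0.0439/0.0234 = 1.88.
p-value = 2·P(Z > 1.876) ≈ 0.0607, so at α = 0.01 we fail to reject H₀.

z = 1.88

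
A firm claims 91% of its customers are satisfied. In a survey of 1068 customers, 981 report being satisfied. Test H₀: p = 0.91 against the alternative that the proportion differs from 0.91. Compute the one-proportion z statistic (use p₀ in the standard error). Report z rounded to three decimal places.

z = 0.975

p̂ = 981/1068 ≈ 0.91854.
Standard error under H₀: √(0.91×0.09/1068) = 0.00876.
z = (0.91854 − 0.91)/0.00876 = 0.00854/0.00876 = 0.975.
Two-sided p-value ≈ 2·Φ(−0.975) = 0.3295.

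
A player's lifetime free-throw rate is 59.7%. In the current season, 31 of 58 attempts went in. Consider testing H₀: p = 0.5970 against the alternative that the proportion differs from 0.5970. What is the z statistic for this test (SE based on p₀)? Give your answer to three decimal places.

z = -0.971

p̂ = 31/58 ≈ 0.53448.
Under H₀, SE = √(0.597·0.403/58) = √(0.00414812) = 0.06441.
z = (0.53448 − 0.597)/0.06441 = -0.06252/0.06441 = -0.971.
p-value = 2·P(Z > 0.971) ≈ 0.3317.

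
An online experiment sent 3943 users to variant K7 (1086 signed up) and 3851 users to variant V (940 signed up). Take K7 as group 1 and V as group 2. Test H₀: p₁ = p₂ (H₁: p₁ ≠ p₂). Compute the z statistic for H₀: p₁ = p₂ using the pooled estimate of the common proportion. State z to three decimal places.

z = 3.153

p̂₁ = 1086/3943 = 0.275425, p̂₂ = 940/3851 = 0.244092.
Pooled p̂ = (1086+940)/(3943+3851) = 2026/7794 = 0.259944.
SE = √(p̂(1−p̂)(1/n₁+1/n₂)) = √(0.259944·0.740056·0.000513287) = √(9.87425e-05) = 0.009937.
z = (0.275425 − 0.244092)/0.009937 = 0.031333/0.009937 = 3.153.
p-value = 2·P(Z > 3.153) ≈ 0.0016.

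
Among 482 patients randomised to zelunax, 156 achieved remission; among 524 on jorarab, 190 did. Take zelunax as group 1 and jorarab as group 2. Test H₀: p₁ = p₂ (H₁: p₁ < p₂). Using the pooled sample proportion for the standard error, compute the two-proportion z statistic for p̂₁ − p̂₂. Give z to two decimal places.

p̂₁ = 156/482 ≈ 0.3237, p̂₂ = 190/524 ≈ 0.3626.
Pooled p̂ = (156+190)/(482+524) = 346/1006 = 0.3439.
SE = √(p̂(1−p̂)(1/n₁+1/n₂)) = √(0.3439·0.6561·0.00398309) = √(0.00089876) = 0.0300.
z = (0.3237 − 0.3626)/0.0300 = -0.0389/0.0300 = -1.30.

z = -1.30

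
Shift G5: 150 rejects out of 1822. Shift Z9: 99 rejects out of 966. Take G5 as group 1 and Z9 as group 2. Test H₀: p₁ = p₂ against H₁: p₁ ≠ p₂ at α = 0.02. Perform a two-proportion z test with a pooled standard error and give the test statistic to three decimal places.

p̂₁ = 150/1822 ≈ 0.082327, p̂₂ = 99/966 ≈ 0.102484.
Pooled p̂ = (150+99)/(1822+966) = 249/2788 = 0.089311.
SE = √(0.0813348 × 0.00158404) = 0.011351.
z = (0.082327 − 0.102484)/0.011351 = -0.020157/0.011351 = -1.776.
Two-sided p-value ≈ 2·Φ(−1.776) = 0.0758. With α = 0.02, fail to reject H₀.

z = -1.776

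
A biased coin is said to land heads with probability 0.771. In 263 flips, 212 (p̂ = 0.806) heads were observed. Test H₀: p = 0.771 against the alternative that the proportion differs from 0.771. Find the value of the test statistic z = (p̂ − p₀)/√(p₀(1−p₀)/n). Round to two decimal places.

z = 1.35

p̂ = 212/263 ≈ 0.80608.
Standard error under H₀: √(0.771×0.229/263) = 0.02591.
z = (0.80608 − 0.771)/0.02591 = 0.03508/0.02591 = 1.35.
p-value = 2·P(Z > 1.354) ≈ 0.1757.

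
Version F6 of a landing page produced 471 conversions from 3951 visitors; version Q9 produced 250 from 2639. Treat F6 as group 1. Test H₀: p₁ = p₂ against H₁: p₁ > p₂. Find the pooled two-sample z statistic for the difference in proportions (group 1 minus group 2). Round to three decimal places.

p̂₁ = 471/3951 = 0.119210, p̂₂ = 250/2639 = 0.094733.
Pooled p̂ = (471+250)/(3951+2639) = 721/6590 = 0.109408.
SE = √(p̂(1−p̂)(1/n₁+1/n₂)) = √(0.109408·0.890592·0.000632032) = √(6.15839e-05) = 0.007848.
z = (0.119210 − 0.094733)/0.007848 = 0.024477/0.007848 = 3.119.

z = 3.119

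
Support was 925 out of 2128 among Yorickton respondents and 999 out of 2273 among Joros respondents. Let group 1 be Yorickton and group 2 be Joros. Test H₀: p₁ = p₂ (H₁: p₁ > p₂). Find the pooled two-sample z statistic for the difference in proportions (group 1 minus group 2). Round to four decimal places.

p̂₁ = 925/2128 ≈ 0.434680, p̂₂ = 999/2273 ≈ 0.439507.
Pooled p̂ = (925+999)/(2128+2273) = 1924/4401 = 0.437173.
SE = √(p̂(1−p̂)(1/n₁+1/n₂)) = √(0.437173·0.562827·0.000909872) = √(0.000223877) = 0.014963.
z = (0.434680 − 0.439507)/0.014963 = -0.004827/0.014963 = -0.3226.
p-value = P(Z > -0.323) ≈ 0.6265.

z = -0.3226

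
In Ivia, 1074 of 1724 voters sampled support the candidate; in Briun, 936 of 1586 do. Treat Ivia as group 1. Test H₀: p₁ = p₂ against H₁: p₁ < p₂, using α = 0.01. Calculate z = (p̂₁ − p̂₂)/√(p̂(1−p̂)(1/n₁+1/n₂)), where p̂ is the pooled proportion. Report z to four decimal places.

z = 1.9307

p̂₁ = 1074/1724 = 0.622970, p̂₂ = 936/1586 = 0.590164.
Pooled p̂ = (1074+936)/(1724+1586) = 2010/3310 = 0.607251.
SE = √(0.238497 × 0.00121056) = 0.016992.
z = (0.622970 − 0.590164)/0.016992 = 0.032806/0.016992 = 1.9307.
p-value = P(Z < 1.931) ≈ 0.9732; since p > α = 0.01, fail to reject H₀.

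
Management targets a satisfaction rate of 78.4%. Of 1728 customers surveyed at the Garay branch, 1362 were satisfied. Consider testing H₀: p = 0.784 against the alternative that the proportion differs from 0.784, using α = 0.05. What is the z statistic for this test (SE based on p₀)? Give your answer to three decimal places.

p̂ = 1362/1728 ≈ 0.788194.
Standard error under H₀: √(0.784×0.216/1728) = 0.009899.
z = (0.788194 − 0.784)/0.009899 = 0.004194/0.009899 = 0.424.
p-value = 2·P(Z > 0.424) ≈ 0.6718. With α = 0.05, fail to reject H₀.

z = 0.424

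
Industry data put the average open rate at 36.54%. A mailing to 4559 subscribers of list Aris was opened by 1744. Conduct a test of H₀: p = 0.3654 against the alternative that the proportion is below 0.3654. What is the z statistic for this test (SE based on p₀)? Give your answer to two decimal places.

p̂ = 1744/4559 = 0.38254.
Under H₀, SE = √(0.3654·0.6346/4559) = √(5.08627e-05) = 0.00713.
z = (0.38254 − 0.3654)/0.00713 = 0.01714/0.00713 = 2.40.

z = 2.40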